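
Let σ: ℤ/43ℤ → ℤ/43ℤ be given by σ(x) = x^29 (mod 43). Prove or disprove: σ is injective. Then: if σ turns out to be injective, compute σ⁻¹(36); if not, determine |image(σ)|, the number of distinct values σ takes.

Since 43 is prime, the nonzero elements of ℤ/43ℤ form a cyclic group of order 42.
As gcd(29, 42) = 1, raising to the 29th power is a bijection on this group: if x_1^29 ≡ x_2^29 then (x_1x_2^{−1})^29 = 1, and the only element of order dividing gcd(29, 42) = 1 is 1, so x_1 = x_2.
With σ(0) = 0 this makes σ injective on all of ℤ/43ℤ, hence bijective (finite equal-size domain and codomain). In particular σ is injective.
Since σ is injective, we find the preimage of 36. The inverse of x ↦ x^29 on (ℤ/43ℤ)^× is x ↦ x^29, because 29·29 = 841 = 20·42 + 1 ≡ 1 (mod 42) and x^{42} = 1 for x ≠ 0 (Fermat). So σ⁻¹(36) = 36^29 mod 43.
Repeated squaring mod 43: 36^1 ≡ 36, 36^2 ≡ 36² = 1296 ≡ 6, 36^4 ≡ 6² = 36, 36^8 ≡ 36² = 1296 ≡ 6, 36^16 ≡ 6² = 36. Since 29 = 16 + 8 + 4 + 1, 36^29 ≡ 36·6·36·36: 36·6 = 216 ≡ 1, then 1·36 = 36, then 36·36 = 1296 ≡ 6. So 36^29 ≡ 6 (mod 43).
Hence σ⁻¹(36) = 6.

6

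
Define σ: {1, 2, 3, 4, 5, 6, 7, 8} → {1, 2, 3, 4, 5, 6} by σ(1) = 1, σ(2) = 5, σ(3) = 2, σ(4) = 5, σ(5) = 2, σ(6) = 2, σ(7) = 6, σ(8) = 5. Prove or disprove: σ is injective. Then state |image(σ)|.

σ(2) = 5 = σ(4) with 2 ≠ 4, so σ is not injective.
The image of σ is {1, 2, 5, 6}, which has 4 elements.

4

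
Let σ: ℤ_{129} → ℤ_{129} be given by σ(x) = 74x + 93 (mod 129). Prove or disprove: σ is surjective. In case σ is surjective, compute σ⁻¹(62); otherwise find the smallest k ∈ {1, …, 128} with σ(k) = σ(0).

85

Since gcd(74, 129) = 1, 74 is invertible modulo 129. Euclid's algorithm: 129 = 1·74 + 55, 74 = 1·55 + 19, 55 = 2·19 + 17, 19 = 1·17 + 2, 17 = 8·2 + 1; back-substituting gives 1 = 68·74 − 39·129, so 74⁻¹ ≡ 68 (mod 129).
For any y ∈ ℤ_{129}, x = 68(y − 93) mod 129 satisfies σ(x) = 74·68(y − 93) + 93 ≡ y (since 74·68 ≡ 1 mod 129). So every y has a preimage.
So σ is surjective.
Since σ is surjective, we find σ⁻¹(62): we need 74x ≡ 62 − 93 ≡ 98 (mod 129). Using 74⁻¹ = 68: x ≡ 68·98 = 6664 = 51·129 + 85, so x = 85.
Check: σ(85) = 74·85 + 93 = 6383 = 49·129 + 62 ≡ 62 (mod 129).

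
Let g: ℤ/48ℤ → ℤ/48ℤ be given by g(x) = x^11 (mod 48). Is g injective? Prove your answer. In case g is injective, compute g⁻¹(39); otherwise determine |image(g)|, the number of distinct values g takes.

g(0) = 0^11 = 0.
g(6): Repeated squaring mod 48: 6^1 ≡ 6, 6^2 ≡ 6² = 36, 6^4 ≡ 36² = 1296 ≡ 0, 6^8 ≡ 0² = 0. Since 11 = 8 + 2 + 1, 6^11 ≡ 0·36·6: 0·36 = 0, then 0·6 = 0. So 6^11 ≡ 0 (mod 48).
So g(0) = g(6) = 0 while 0 ≠ 6, thus g is not injective.
Since g is not injective, we determine |image(g)|. Computing x^11 mod 48 for each x (by repeated squaring, reducing mod 48 at every step), the values g(0), g(1), …, g(47) are: 0, 1, 32, 27, 16, 29, 0, 7, 32, 9, 16, 35, 0, 37, 32, 15, 16, 17, 0, 43, 32, 45, 16, 23, 0, 25, 32, 3, 16, 5, 0, 31, 32, 33, 16, 11, 0, 13, 32, 39, 16, 41, 0, 19, 32, 21, 16, 47.
The distinct values are {0, 1, 3, 5, 7, 9, 11, 13, 15, 16, 17, 19, 21, 23, 25, 27, 29, 31, 32, 33, 35, 37, 39, 41, 43, 45, 47}; there are 27 of them.

27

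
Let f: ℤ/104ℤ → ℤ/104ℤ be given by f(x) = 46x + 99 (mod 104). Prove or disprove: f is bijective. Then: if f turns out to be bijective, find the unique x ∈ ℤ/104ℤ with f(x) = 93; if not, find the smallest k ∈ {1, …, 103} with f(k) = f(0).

52

We have gcd(46, 104) = 2 > 1. Taking u = 0 and v = 52: f(0) = 99 and f(52) = 46·52 + 99 = 2491 ≡ 99 (mod 104).
So f(0) = f(52) while 0 ≠ 52, hence f is not injective, hence not bijective.
Since f is not bijective, we find the least positive k with f(k) = f(0): this means 46k ≡ 0 (mod 104), i.e. 104 ∣ 46k. Since gcd(46, 104) = 2, dividing through by 2 this holds exactly when 52 ∣ 23k, and as gcd(23, 52) = 1, exactly when 52 ∣ k.
The smallest positive such k is 52.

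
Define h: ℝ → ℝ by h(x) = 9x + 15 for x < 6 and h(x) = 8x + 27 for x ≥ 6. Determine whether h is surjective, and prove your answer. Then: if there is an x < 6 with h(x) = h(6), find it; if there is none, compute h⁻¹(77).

Both pieces are strictly increasing (slopes 9 and 8), so each is injective on its own interval.
The left piece maps (−∞, 6) onto (−∞, 69); the right piece maps [6, ∞) onto [75, ∞).
The union (−∞, 69) ∪ [75, ∞) omits the interval between 69 and 75; in particular 69 has no preimage. So h is not surjective.
Because the two images are disjoint, no x < 6 has h(x) = h(6), so we compute h⁻¹(77): 77 lies in [75, ∞), so solve 8x + 27 = 77: x = (77 − 27)/8 = 25/4.

25/4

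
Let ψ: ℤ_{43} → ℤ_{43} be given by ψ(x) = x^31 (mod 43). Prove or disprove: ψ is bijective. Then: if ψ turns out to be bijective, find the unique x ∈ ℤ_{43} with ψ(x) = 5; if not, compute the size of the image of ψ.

12

Since 43 is prime, the nonzero elements of ℤ_{43} form a cyclic group of order 42.
As gcd(31, 42) = 1, raising to the 31st power is a bijection on this group: if a^31 ≡ b^31 then (ab^{−1})^31 = 1, and the only element of order dividing gcd(31, 42) = 1 is 1, so a = b.
With ψ(0) = 0 this makes ψ injective on all of ℤ_{43}, hence bijective (finite equal-size domain and codomain). In particular ψ is bijective.
Since ψ is bijective, we find the preimage of 5. The inverse of x ↦ x^31 on (ℤ_{43})^× is x ↦ x^19, because 31·19 = 589 = 14·42 + 1 ≡ 1 (mod 42) and x^{42} = 1 for x ≠ 0 (Fermat). So ψ⁻¹(5) = 5^19 mod 43.
Repeated squaring mod 43: 5^1 ≡ 5, 5^2 ≡ 5² = 25, 5^4 ≡ 25² = 625 ≡ 23, 5^8 ≡ 23² = 529 ≡ 13, 5^16 ≡ 13² = 169 ≡ 40. Since 19 = 16 + 2 + 1, 5^19 ≡ 40·25·5: 40·25 = 1000 ≡ 11, then 11·5 = 55 ≡ 12. So 5^19 ≡ 12 (mod 43).
Hence ψ⁻¹(5) = 12.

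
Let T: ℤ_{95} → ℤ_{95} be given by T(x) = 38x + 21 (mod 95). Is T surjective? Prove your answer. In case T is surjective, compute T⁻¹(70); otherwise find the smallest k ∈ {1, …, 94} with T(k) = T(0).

Since gcd(38, 95) = 19, we have 38x ≡ 0 (mod 19) for all x, so T(x) ≡ 2 (mod 19).
But 0 ≢ 2 (mod 19), so 0 ∈ ℤ_{95} has no preimage. Hence T is not surjective.
Since T is not surjective, we find the least positive k with T(k) = T(0): this means 38k ≡ 0 (mod 95), i.e. 95 ∣ 38k. Since gcd(38, 95) = 19, dividing through by 19 this holds exactly when 5 ∣ 2k, and as gcd(2, 5) = 1, exactly when 5 ∣ k.
The smallest positive such k is 5.

5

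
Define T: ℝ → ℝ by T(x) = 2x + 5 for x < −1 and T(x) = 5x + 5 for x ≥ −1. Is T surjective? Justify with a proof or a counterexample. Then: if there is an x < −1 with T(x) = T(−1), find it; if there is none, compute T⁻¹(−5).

-5/2

Both pieces are strictly increasing (slopes 2 and 5), so each is injective on its own interval.
The left piece maps (−∞, −1) onto (−∞, 3); the right piece maps [−1, ∞) onto [0, ∞).
The union (−∞, 3) ∪ [0, ∞) covers ℝ, so T is surjective.
For the follow-up: the images overlap, so an x < −1 with T(x) = T(−1) exists. T(−1) = 0; solving 2x + 5 = 0 for x < −1 gives x = (0 − 5)/2 = −5/2.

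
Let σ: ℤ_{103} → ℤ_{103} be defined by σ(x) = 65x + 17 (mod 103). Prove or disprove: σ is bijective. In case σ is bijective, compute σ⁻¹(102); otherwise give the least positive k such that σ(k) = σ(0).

By definition, σ is injective if σ(x_1) = σ(x_2) implies x_1 = x_2.
If σ(x_1) = σ(x_2), then 65x_1 ≡ 65x_2 (mod 103). Because gcd(65, 103) = 1, we may cancel 65 to get x_1 ≡ x_2 (mod 103).
We now compute 65⁻¹ mod 103 explicitly. Euclid's algorithm: 103 = 1·65 + 38, 65 = 1·38 + 27, 38 = 1·27 + 11, 27 = 2·11 + 5, 11 = 2·5 + 1; back-substituting gives 1 = 84·65 − 53·103, so 65⁻¹ ≡ 84 (mod 103).
For any y ∈ ℤ_{103}, x = 84(y − 17) mod 103 satisfies σ(x) = 65·84(y − 17) + 17 ≡ y (since 65·84 ≡ 1 mod 103). So every y has a preimage.
So σ is bijective.
Since σ is bijective, we find σ⁻¹(102): we need 65x ≡ 102 − 17 ≡ 85 (mod 103). Using 65⁻¹ = 84: x ≡ 84·85 = 7140 = 69·103 + 33, so x = 33.
Check: σ(33) = 65·33 + 17 = 2162 = 20·103 + 102 ≡ 102 (mod 103).

33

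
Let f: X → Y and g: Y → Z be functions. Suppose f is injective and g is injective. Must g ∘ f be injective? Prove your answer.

injective

Suppose (g ∘ f)(u) = (g ∘ f)(v), i.e. g(f(u)) = g(f(v)).
Since g is injective, f(u) = f(v). Since f is injective, u = v. Thus g ∘ f is injective.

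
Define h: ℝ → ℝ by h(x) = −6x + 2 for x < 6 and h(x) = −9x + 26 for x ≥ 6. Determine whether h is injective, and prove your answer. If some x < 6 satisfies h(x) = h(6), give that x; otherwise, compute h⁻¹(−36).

Both pieces are strictly decreasing (slopes −6 and −9), so each is injective on its own interval.
The left piece maps (−∞, 6) onto (−34, ∞); the right piece maps [6, ∞) onto (−∞, −28].
These images overlap. In particular h(6) = −28 (right piece), and solving −6x + 2 = −28 on the left piece gives x = 5 < 6.
So h(5) = h(6) with 5 ≠ 6, and h is not injective. This x = 5 is the requested value below 6.

5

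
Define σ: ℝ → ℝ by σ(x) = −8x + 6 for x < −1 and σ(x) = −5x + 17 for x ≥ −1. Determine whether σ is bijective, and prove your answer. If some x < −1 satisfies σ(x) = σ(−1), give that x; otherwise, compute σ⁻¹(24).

-2

Both pieces are strictly decreasing (slopes −8 and −5), so each is injective on its own interval.
The left piece maps (−∞, −1) onto (14, ∞); the right piece maps [−1, ∞) onto (−∞, 22].
These images overlap. In particular σ(−1) = 22 (right piece), and solving −8x + 6 = 22 on the left piece gives x = −2 < −1.
So σ(−2) = σ(−1) with −2 ≠ −1, and σ is not injective, hence not bijective. This x = −2 is the requested value below −1.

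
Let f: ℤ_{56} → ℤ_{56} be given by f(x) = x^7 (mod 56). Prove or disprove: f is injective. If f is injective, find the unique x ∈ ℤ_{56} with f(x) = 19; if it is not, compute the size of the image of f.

35

f(0) = 0^7 = 0.
f(14): Repeated squaring mod 56: 14^1 ≡ 14, 14^2 ≡ 14² = 196 ≡ 28, 14^4 ≡ 28² = 784 ≡ 0. Since 7 = 4 + 2 + 1, 14^7 ≡ 0·28·14: 0·28 = 0, then 0·14 = 0. So 14^7 ≡ 0 (mod 56).
So f(0) = f(14) = 0 while 0 ≠ 14, therefore f is not injective.
Since f is not injective, we determine |image(f)|. Computing x^7 mod 56 for each x (by repeated squaring, reducing mod 56 at every step), the values f(0), f(1), …, f(55) are: 0, 1, 16, 3, 32, 5, 48, 7, 8, 9, 24, 11, 40, 13, 0, 15, 16, 17, 32, 19, 48, 21, 8, 23, 24, 25, 40, 27, 0, 29, 16, 31, 32, 33, 48, 35, 8, 37, 24, 39, 40, 41, 0, 43, 16, 45, 32, 47, 48, 49, 8, 51, 24, 53, 40, 55.
The distinct values are {0, 1, 3, 5, 7, 8, 9, 11, 13, 15, 16, 17, 19, 21, 23, 24, 25, 27, 29, 31, 32, 33, 35, 37, 39, 40, 41, 43, 45, 47, 48, 49, 51, 53, 55}; there are 35 of them.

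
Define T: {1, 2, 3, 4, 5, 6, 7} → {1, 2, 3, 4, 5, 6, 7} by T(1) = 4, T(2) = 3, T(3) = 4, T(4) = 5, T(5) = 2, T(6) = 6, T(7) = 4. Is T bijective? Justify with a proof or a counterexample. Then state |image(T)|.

5

T(1) = 4 = T(3) with 1 ≠ 3, so T is not injective, hence not bijective.
The image of T is {2, 3, 4, 5, 6}, which has 5 elements.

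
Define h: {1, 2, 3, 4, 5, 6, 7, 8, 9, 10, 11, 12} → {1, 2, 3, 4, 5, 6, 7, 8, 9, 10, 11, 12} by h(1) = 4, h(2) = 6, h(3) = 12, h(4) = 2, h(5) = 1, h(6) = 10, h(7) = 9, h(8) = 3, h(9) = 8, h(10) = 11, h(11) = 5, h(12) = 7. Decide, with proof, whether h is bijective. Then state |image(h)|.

12

The values 4, 6, 12, 2, 1, 10, 9, 3, 8, 11, 5, 7 are a permutation of {1, 2, 3, 4, 5, 6, 7, 8, 9, 10, 11, 12}: each element appears exactly once.
So h is injective and surjective, hence bijective.
The image of h is {1, 2, 3, 4, 5, 6, 7, 8, 9, 10, 11, 12}, which has 12 elements.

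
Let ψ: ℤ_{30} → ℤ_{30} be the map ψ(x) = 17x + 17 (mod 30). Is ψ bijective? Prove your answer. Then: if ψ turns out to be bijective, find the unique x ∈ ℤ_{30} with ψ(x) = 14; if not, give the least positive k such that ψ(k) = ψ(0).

21

Suppose ψ(s) = ψ(t) in ℤ_{30}. Then 17s + 17 ≡ 17t + 17 (mod 30), thus 17(s − t) ≡ 0 (mod 30).
Since gcd(17, 30) = 1, 17 is invertible modulo 30, therefore s − t ≡ 0 (mod 30), i.e. s = t.
We now compute 17⁻¹ mod 30 explicitly. Euclid's algorithm: 30 = 1·17 + 13, 17 = 1·13 + 4, 13 = 3·4 + 1; back-substituting gives 1 = 23·17 − 13·30, so 17⁻¹ ≡ 23 (mod 30).
Then y ↦ 23(y − 17) is a two-sided inverse to ψ, so every y ∈ ℤ_{30} has a preimage.
So ψ is bijective.
Since ψ is bijective, we compute ψ⁻¹(14): solve 17x + 17 ≡ 14 (mod 30), i.e. 17x ≡ 27 (mod 30).
Multiplying by 17⁻¹ = 23 gives x ≡ 23·27 = 621 = 20·30 + 21 ≡ 21 (mod 30).
Check: ψ(21) = 17·21 + 17 = 374 = 12·30 + 14 ≡ 14 (mod 30).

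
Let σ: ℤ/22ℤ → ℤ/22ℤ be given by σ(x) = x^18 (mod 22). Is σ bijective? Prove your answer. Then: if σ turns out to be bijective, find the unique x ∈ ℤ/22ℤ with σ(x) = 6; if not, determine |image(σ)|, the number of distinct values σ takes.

σ(10): Repeated squaring mod 22: 10^1 ≡ 10, 10^2 ≡ 10² = 100 ≡ 12, 10^4 ≡ 12² = 144 ≡ 12, 10^8 ≡ 12² = 144 ≡ 12, 10^16 ≡ 12² = 144 ≡ 12. Since 18 = 16 + 2, 10^18 ≡ 12·12: 12·12 = 144 ≡ 12. So 10^18 ≡ 12 (mod 22).
σ(12): Repeated squaring mod 22: 12^1 ≡ 12, 12^2 ≡ 12² = 144 ≡ 12, 12^4 ≡ 12² = 144 ≡ 12, 12^8 ≡ 12² = 144 ≡ 12, 12^16 ≡ 12² = 144 ≡ 12. Since 18 = 16 + 2, 12^18 ≡ 12·12: 12·12 = 144 ≡ 12. So 12^18 ≡ 12 (mod 22).
So σ(10) = σ(12) = 12 while 10 ≠ 12, thus σ is not injective, hence not bijective.
Since σ is not bijective, we determine |image(σ)|. Computing x^18 mod 22 for each x (by repeated squaring, reducing mod 22 at every step), the values σ(0), σ(1), …, σ(21) are: 0, 1, 14, 5, 20, 15, 4, 9, 16, 3, 12, 11, 12, 3, 16, 9, 4, 15, 20, 5, 14, 1.
The distinct values are {0, 1, 3, 4, 5, 9, 11, 12, 14, 15, 16, 20}; there are 12 of them.

12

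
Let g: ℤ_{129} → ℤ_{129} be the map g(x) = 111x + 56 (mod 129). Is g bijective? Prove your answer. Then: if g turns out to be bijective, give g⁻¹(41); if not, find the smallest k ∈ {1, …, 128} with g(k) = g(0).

We have gcd(111, 129) = 3 > 1. Taking s = 0 and t = 43: g(0) = 56 and g(43) = 111·43 + 56 = 4829 ≡ 56 (mod 129).
So g(0) = g(43) while 0 ≠ 43, thus g is not injective, hence not bijective.
Since g is not bijective, we find the least positive k with g(k) = g(0): this means 111k ≡ 0 (mod 129), i.e. 129 ∣ 111k. Since gcd(111, 129) = 3, dividing through by 3 this holds exactly when 43 ∣ 37k, and as gcd(37, 43) = 1, exactly when 43 ∣ k.
The smallest positive such k is 43.

43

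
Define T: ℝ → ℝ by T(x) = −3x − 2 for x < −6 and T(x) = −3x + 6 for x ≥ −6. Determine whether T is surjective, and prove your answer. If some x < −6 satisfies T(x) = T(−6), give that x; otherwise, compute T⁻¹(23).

-26/3

Both pieces are strictly decreasing (slopes −3 and −3), so each is injective on its own interval.
The left piece maps (−∞, −6) onto (16, ∞); the right piece maps [−6, ∞) onto (−∞, 24].
The union (16, ∞) ∪ (−∞, 24] covers ℝ, so T is surjective.
For the follow-up: the images overlap, so an x < −6 with T(x) = T(−6) exists. T(−6) = 24; solving −3x − 2 = 24 for x < −6 gives x = (24 + 2)/(−3) = −26/3.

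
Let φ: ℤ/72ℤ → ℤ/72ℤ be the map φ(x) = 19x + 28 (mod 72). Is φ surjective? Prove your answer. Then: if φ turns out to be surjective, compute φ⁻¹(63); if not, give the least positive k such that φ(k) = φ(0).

17

Since gcd(19, 72) = 1, 19 is invertible modulo 72. Euclid's algorithm: 72 = 3·19 + 15, 19 = 1·15 + 4, 15 = 3·4 + 3, 4 = 1·3 + 1; back-substituting gives 1 = 19·19 − 5·72, so 19⁻¹ ≡ 19 (mod 72).
For any y ∈ ℤ/72ℤ, x = 19(y − 28) mod 72 satisfies φ(x) = 19·19(y − 28) + 28 ≡ y (since 19·19 ≡ 1 mod 72). So every y has a preimage.
Hence φ is surjective.
Since φ is surjective, we find φ⁻¹(63): we need 19x ≡ 63 − 28 ≡ 35 (mod 72). Using 19⁻¹ = 19: x ≡ 19·35 = 665 = 9·72 + 17, so x = 17.
Check: φ(17) = 19·17 + 28 = 351 = 4·72 + 63 ≡ 63 (mod 72).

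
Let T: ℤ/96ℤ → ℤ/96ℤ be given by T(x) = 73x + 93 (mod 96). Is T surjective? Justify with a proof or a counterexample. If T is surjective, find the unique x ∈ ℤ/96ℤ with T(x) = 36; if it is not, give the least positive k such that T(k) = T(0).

Since gcd(73, 96) = 1, 73 is invertible modulo 96. Euclid's algorithm: 96 = 1·73 + 23, 73 = 3·23 + 4, 23 = 5·4 + 3, 4 = 1·3 + 1; back-substituting gives 1 = 25·73 − 19·96, so 73⁻¹ ≡ 25 (mod 96).
Then y ↦ 25(y − 93) is a two-sided inverse to T, so every y ∈ ℤ/96ℤ has a preimage.
Thus T is surjective.
Since T is surjective, we find T⁻¹(36): we need 73x ≡ 36 − 93 ≡ 39 (mod 96). Using 73⁻¹ = 25: x ≡ 25·39 = 975 = 10·96 + 15, so x = 15.
Check: T(15) = 73·15 + 93 = 1188 = 12·96 + 36 ≡ 36 (mod 96).

15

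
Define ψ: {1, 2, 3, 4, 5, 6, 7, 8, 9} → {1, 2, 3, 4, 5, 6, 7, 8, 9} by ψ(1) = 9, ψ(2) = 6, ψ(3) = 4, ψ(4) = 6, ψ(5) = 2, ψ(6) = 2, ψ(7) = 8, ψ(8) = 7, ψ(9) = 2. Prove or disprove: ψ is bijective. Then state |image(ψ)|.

6

ψ(2) = 6 = ψ(4) with 2 ≠ 4, so ψ is not injective, hence not bijective.
The image of ψ is {2, 4, 6, 7, 8, 9}, which has 6 elements.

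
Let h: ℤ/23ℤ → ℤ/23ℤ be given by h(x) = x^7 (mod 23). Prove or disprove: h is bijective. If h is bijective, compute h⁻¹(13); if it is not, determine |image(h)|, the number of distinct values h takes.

Since 23 is prime, the nonzero elements of ℤ/23ℤ form a cyclic group of order 22.
As gcd(7, 22) = 1, raising to the 7th power is a bijection on this group: if u^7 ≡ v^7 then (uv^{−1})^7 = 1, and the only element of order dividing gcd(7, 22) = 1 is 1, so u = v.
With h(0) = 0 this makes h injective on all of ℤ/23ℤ, hence bijective (finite equal-size domain and codomain). In particular h is bijective.
Since h is bijective, we find the preimage of 13. The inverse of x ↦ x^7 on (ℤ/23ℤ)^× is x ↦ x^19, because 7·19 = 133 = 6·22 + 1 ≡ 1 (mod 22) and x^{22} = 1 for x ≠ 0 (Fermat). So h⁻¹(13) = 13^19 mod 23.
Repeated squaring mod 23: 13^1 ≡ 13, 13^2 ≡ 13² = 169 ≡ 8, 13^4 ≡ 8² = 64 ≡ 18, 13^8 ≡ 18² = 324 ≡ 2, 13^16 ≡ 2² = 4. Since 19 = 16 + 2 + 1, 13^19 ≡ 4·8·13: 4·8 = 32 ≡ 9, then 9·13 = 117 ≡ 2. So 13^19 ≡ 2 (mod 23).
Hence h⁻¹(13) = 2.

2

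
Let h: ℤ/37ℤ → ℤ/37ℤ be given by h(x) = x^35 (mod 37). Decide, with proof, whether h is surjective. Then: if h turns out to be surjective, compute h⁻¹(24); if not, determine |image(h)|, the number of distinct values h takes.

Since 37 is prime, the nonzero elements of ℤ/37ℤ form a cyclic group of order 36.
As gcd(35, 36) = 1, raising to the 35th power is a bijection on this group: if u^35 ≡ v^35 then (uv^{−1})^35 = 1, and the only element of order dividing gcd(35, 36) = 1 is 1, so u = v.
With h(0) = 0 this makes h injective on all of ℤ/37ℤ, hence bijective (finite equal-size domain and codomain). In particular h is surjective.
Since h is surjective, we find the preimage of 24. The inverse of x ↦ x^35 on (ℤ/37ℤ)^× is x ↦ x^35, because 35·35 = 1225 = 34·36 + 1 ≡ 1 (mod 36) and x^{36} = 1 for x ≠ 0 (Fermat). So h⁻¹(24) = 24^35 mod 37.
Repeated squaring mod 37: 24^1 ≡ 24, 24^2 ≡ 24² = 576 ≡ 21, 24^4 ≡ 21² = 441 ≡ 34, 24^8 ≡ 34² = 1156 ≡ 9, 24^16 ≡ 9² = 81 ≡ 7, 24^32 ≡ 7² = 49 ≡ 12. Since 35 = 32 + 2 + 1, 24^35 ≡ 12·21·24: 12·21 = 252 ≡ 30, then 30·24 = 720 ≡ 17. So 24^35 ≡ 17 (mod 37).
Hence h⁻¹(24) = 17.

17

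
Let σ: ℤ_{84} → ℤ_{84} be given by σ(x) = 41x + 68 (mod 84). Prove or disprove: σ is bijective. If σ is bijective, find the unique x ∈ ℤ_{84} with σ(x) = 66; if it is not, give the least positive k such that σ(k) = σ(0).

Recall: σ is injective when σ(u) = σ(v) forces u = v.
If σ(u) = σ(v), then 41u ≡ 41v (mod 84). Because gcd(41, 84) = 1, we may cancel 41 to get u ≡ v (mod 84).
We now compute 41⁻¹ mod 84 explicitly. Euclid's algorithm: 84 = 2·41 + 2, 41 = 20·2 + 1; back-substituting gives 1 = 41·41 − 20·84, so 41⁻¹ ≡ 41 (mod 84).
Then y ↦ 41(y − 68) is a two-sided inverse to σ, so every y ∈ ℤ_{84} has a preimage.
Therefore σ is bijective.
Since σ is bijective, we find σ⁻¹(66): we need 41x ≡ 66 − 68 ≡ 82 (mod 84). Using 41⁻¹ = 41: x ≡ 41·82 = 3362 = 40·84 + 2, so x = 2.
Check: σ(2) = 41·2 + 68 = 150 = 1·84 + 66 ≡ 66 (mod 84).

2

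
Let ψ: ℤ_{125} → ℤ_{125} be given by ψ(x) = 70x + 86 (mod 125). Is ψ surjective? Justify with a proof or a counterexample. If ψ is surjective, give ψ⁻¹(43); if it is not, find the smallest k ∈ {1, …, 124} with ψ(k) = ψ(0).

Recall that surjectivity means every element of the codomain has a preimage under ψ.
Since gcd(70, 125) = 5, we have 70x ≡ 0 (mod 5) for all x, so ψ(x) ≡ 1 (mod 5).
But 0 ≢ 1 (mod 5), so 0 ∈ ℤ_{125} has no preimage. Thus ψ is not surjective.
Since ψ is not surjective, we find the least positive k with ψ(k) = ψ(0): this means 70k ≡ 0 (mod 125), i.e. 125 ∣ 70k. Since gcd(70, 125) = 5, dividing through by 5 this holds exactly when 25 ∣ 14k, and as gcd(14, 25) = 1, exactly when 25 ∣ k.
The smallest positive such k is 25.

25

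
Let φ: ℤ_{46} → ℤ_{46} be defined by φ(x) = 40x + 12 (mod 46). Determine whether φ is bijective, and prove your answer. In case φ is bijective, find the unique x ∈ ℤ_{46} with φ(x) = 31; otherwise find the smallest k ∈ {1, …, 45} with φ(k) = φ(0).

We have gcd(40, 46) = 2 > 1. Taking s = 0 and t = 23: φ(0) = 12 and φ(23) = 40·23 + 12 = 932 ≡ 12 (mod 46).
So φ(0) = φ(23) while 0 ≠ 23, hence φ is not injective, hence not bijective.
Since φ is not bijective, we find the least positive k with φ(k) = φ(0): this means 40k ≡ 0 (mod 46), i.e. 46 ∣ 40k. Since gcd(40, 46) = 2, dividing through by 2 this holds exactly when 23 ∣ 20k, and as gcd(20, 23) = 1, exactly when 23 ∣ k.
The smallest positive such k is 23.

23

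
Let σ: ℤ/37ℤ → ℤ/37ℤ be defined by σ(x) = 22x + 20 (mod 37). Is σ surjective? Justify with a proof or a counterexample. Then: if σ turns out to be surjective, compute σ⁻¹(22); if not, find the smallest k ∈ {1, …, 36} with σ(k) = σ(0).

Recall that σ is surjective if every y in the codomain equals σ(x) for some x in the domain.
Since gcd(22, 37) = 1, 22 is invertible modulo 37. Euclid's algorithm: 37 = 1·22 + 15, 22 = 1·15 + 7, 15 = 2·7 + 1; back-substituting gives 1 = 32·22 − 19·37, so 22⁻¹ ≡ 32 (mod 37).
For any y ∈ ℤ/37ℤ, x = 32(y − 20) mod 37 satisfies σ(x) = 22·32(y − 20) + 20 ≡ y (since 22·32 ≡ 1 mod 37). So every y has a preimage.
So σ is surjective.
Since σ is surjective, we find σ⁻¹(22): we need 22x ≡ 22 − 20 ≡ 2 (mod 37). Using 22⁻¹ = 32: x ≡ 32·2 = 64 = 1·37 + 27, so x = 27.
Check: σ(27) = 22·27 + 20 = 614 = 16·37 + 22 ≡ 22 (mod 37).

27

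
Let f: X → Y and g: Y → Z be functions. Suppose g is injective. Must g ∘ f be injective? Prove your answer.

No. Take X = {1, 2}, Y = Z = {1, 2, 3, 4, 5}, f(1) = f(2) = 1, and g = identity (injective).
Then (g ∘ f)(1) = (g ∘ f)(2) = 1 with 1 ≠ 2, so g ∘ f is not injective.

not injective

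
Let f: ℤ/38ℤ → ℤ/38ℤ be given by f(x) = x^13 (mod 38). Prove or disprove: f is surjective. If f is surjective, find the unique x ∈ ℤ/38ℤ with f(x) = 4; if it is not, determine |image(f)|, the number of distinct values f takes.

Computing x^13 mod 38 for each x (by repeated squaring, reducing mod 38 at every step), the values f(0), f(1), …, f(37) are: 0, 1, 22, 33, 28, 17, 4, 7, 8, 25, 32, 11, 12, 15, 2, 29, 24, 35, 18, 19, 20, 3, 14, 9, 36, 23, 26, 27, 6, 13, 30, 31, 34, 21, 10, 5, 16, 37.
Every element of ℤ/38ℤ appears exactly once in this list, so f is a bijection, and in particular surjective.
Since f is surjective, we read off the preimage of 4 from the same table: f(6) = 4, so f⁻¹(4) = 6.

6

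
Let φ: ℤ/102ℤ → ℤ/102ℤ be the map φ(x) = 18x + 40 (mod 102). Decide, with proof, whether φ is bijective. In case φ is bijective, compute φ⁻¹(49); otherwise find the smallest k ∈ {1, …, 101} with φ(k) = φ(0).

17

By definition, φ is injective if φ(a) = φ(b) implies a = b.
We have gcd(18, 102) = 6 > 1. Taking a = 0 and b = 17: φ(0) = 40 and φ(17) = 18·17 + 40 = 346 ≡ 40 (mod 102).
So φ(0) = φ(17) while 0 ≠ 17, so φ is not injective, hence not bijective.
Since φ is not bijective, we find the least positive k with φ(k) = φ(0): this means 18k ≡ 0 (mod 102), i.e. 102 ∣ 18k. Since gcd(18, 102) = 6, dividing through by 6 this holds exactly when 17 ∣ 3k, and as gcd(3, 17) = 1, exactly when 17 ∣ k.
The smallest positive such k is 17.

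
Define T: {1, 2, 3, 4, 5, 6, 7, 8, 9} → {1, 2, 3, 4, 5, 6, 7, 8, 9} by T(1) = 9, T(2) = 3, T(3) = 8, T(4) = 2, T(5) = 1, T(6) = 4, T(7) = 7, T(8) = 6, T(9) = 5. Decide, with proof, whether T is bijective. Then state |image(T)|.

9

The values 9, 3, 8, 2, 1, 4, 7, 6, 5 are a permutation of {1, 2, 3, 4, 5, 6, 7, 8, 9}: each element appears exactly once.
So T is injective and surjective, hence bijective.
The image of T is {1, 2, 3, 4, 5, 6, 7, 8, 9}, which has 9 elements.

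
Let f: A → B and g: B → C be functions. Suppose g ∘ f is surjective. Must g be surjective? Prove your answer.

Let c ∈ C. Since g ∘ f is surjective, some a ∈ A has g(f(a)) = c. Then b = f(a) ∈ B satisfies g(b) = c. So g is surjective.

surjective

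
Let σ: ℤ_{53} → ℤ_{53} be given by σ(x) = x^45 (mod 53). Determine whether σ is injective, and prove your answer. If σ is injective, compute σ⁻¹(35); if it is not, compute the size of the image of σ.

48

Since 53 is prime, the nonzero elements of ℤ_{53} form a cyclic group of order 52.
As gcd(45, 52) = 1, raising to the 45th power is a bijection on this group: if x_1^45 ≡ x_2^45 then (x_1x_2^{−1})^45 = 1, and the only element of order dividing gcd(45, 52) = 1 is 1, so x_1 = x_2.
With σ(0) = 0 this makes σ injective on all of ℤ_{53}, hence bijective (finite equal-size domain and codomain). In particular σ is injective.
Since σ is injective, we find the preimage of 35. The inverse of x ↦ x^45 on (ℤ_{53})^× is x ↦ x^37, because 45·37 = 1665 = 32·52 + 1 ≡ 1 (mod 52) and x^{52} = 1 for x ≠ 0 (Fermat). So σ⁻¹(35) = 35^37 mod 53.
Repeated squaring mod 53: 35^1 ≡ 35, 35^2 ≡ 35² = 1225 ≡ 6, 35^4 ≡ 6² = 36, 35^8 ≡ 36² = 1296 ≡ 24, 35^16 ≡ 24² = 576 ≡ 46, 35^32 ≡ 46² = 2116 ≡ 49. Since 37 = 32 + 4 + 1, 35^37 ≡ 49·36·35: 49·36 = 1764 ≡ 15, then 15·35 = 525 ≡ 48. So 35^37 ≡ 48 (mod 53).
Hence σ⁻¹(35) = 48.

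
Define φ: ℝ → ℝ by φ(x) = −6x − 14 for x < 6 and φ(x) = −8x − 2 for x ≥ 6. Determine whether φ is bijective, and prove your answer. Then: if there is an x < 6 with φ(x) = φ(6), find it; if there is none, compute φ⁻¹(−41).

Both pieces are strictly decreasing (slopes −6 and −8), so each is injective on its own interval.
The left piece maps (−∞, 6) onto (−50, ∞); the right piece maps [6, ∞) onto (−∞, −50].
Since −50 = −50, the images partition ℝ: φ is injective and surjective, hence bijective.
Because the two images are disjoint, no x < 6 has φ(x) = φ(6), so we compute φ⁻¹(−41): −41 lies in (−50, ∞), so solve −6x − 14 = −41: x = (−41 + 14)/(−6) = 9/2.

9/2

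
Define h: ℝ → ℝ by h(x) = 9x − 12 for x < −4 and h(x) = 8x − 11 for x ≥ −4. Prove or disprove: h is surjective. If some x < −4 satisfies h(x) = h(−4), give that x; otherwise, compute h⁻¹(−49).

-37/9

Both pieces are strictly increasing (slopes 9 and 8), so each is injective on its own interval.
The left piece maps (−∞, −4) onto (−∞, −48); the right piece maps [−4, ∞) onto [−43, ∞).
The union (−∞, −48) ∪ [−43, ∞) omits the interval between −48 and −43; in particular −48 has no preimage. So h is not surjective.
Because the two images are disjoint, no x < −4 has h(x) = h(−4), so we compute h⁻¹(−49): −49 lies in (−∞, −48), so solve 9x − 12 = −49: x = (−49 + 12)/9 = −37/9.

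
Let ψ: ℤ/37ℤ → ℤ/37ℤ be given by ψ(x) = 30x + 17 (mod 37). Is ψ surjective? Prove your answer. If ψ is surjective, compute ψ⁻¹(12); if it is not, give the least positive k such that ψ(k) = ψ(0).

By definition, surjectivity means every element of the codomain has a preimage under ψ.
Since gcd(30, 37) = 1, 30 is invertible modulo 37. Euclid's algorithm: 37 = 1·30 + 7, 30 = 4·7 + 2, 7 = 3·2 + 1; back-substituting gives 1 = 21·30 − 17·37, so 30⁻¹ ≡ 21 (mod 37).
Then y ↦ 21(y − 17) is a two-sided inverse to ψ, so every y ∈ ℤ/37ℤ has a preimage.
Hence ψ is surjective.
Since ψ is surjective, we compute ψ⁻¹(12): solve 30x + 17 ≡ 12 (mod 37), i.e. 30x ≡ 32 (mod 37).
Multiplying by 30⁻¹ = 21 gives x ≡ 21·32 = 672 = 18·37 + 6 ≡ 6 (mod 37).
Check: ψ(6) = 30·6 + 17 = 197 = 5·37 + 12 ≡ 12 (mod 37).

6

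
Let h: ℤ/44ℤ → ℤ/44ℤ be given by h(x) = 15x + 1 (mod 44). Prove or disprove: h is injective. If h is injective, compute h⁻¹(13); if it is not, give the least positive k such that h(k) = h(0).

Suppose h(x_1) = h(x_2) in ℤ/44ℤ. Then 15x_1 + 1 ≡ 15x_2 + 1 (mod 44), so 15(x_1 − x_2) ≡ 0 (mod 44).
Since gcd(15, 44) = 1, 15 is invertible modulo 44, hence x_1 − x_2 ≡ 0 (mod 44), i.e. x_1 = x_2.
So h is injective.
We now compute 15⁻¹ mod 44 explicitly. Euclid's algorithm: 44 = 2·15 + 14, 15 = 1·14 + 1; back-substituting gives 1 = 3·15 − 1·44, so 15⁻¹ ≡ 3 (mod 44).
Since h is injective, we compute h⁻¹(13): solve 15x + 1 ≡ 13 (mod 44), i.e. 15x ≡ 12 (mod 44).
Multiplying by 15⁻¹ = 3 gives x ≡ 3·12 = 36 ≡ 36 (mod 44).
Check: h(36) = 15·36 + 1 = 541 = 12·44 + 13 ≡ 13 (mod 44).

36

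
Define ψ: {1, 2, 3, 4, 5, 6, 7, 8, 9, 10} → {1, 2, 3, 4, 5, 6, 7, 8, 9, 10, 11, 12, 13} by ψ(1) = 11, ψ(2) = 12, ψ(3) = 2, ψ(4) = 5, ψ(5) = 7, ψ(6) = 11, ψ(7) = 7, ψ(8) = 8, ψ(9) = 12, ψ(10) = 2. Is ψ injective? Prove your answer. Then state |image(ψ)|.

6

ψ(1) = 11 = ψ(6) with 1 ≠ 6, so ψ is not injective.
The image of ψ is {2, 5, 7, 8, 11, 12}, which has 6 elements.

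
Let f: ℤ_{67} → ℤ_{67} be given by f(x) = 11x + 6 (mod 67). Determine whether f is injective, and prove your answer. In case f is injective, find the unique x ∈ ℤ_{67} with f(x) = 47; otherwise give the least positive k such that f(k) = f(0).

Suppose f(u) = f(v) in ℤ_{67}. Then 11u + 6 ≡ 11v + 6 (mod 67), so 11(u − v) ≡ 0 (mod 67).
Since gcd(11, 67) = 1, 11 is invertible modulo 67, so u − v ≡ 0 (mod 67), i.e. u = v.
Thus f is injective.
We now compute 11⁻¹ mod 67 explicitly. Euclid's algorithm: 67 = 6·11 + 1; back-substituting gives 1 = 61·11 − 10·67, so 11⁻¹ ≡ 61 (mod 67).
Since f is injective, we compute f⁻¹(47): solve 11x + 6 ≡ 47 (mod 67), i.e. 11x ≡ 41 (mod 67).
Multiplying by 11⁻¹ = 61 gives x ≡ 61·41 = 2501 = 37·67 + 22 ≡ 22 (mod 67).
Check: f(22) = 11·22 + 6 = 248 = 3·67 + 47 ≡ 47 (mod 67).

22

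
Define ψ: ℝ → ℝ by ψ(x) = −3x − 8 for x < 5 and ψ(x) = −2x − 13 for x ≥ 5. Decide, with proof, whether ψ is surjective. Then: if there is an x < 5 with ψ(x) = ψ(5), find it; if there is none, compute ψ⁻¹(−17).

Both pieces are strictly decreasing (slopes −3 and −2), so each is injective on its own interval.
The left piece maps (−∞, 5) onto (−23, ∞); the right piece maps [5, ∞) onto (−∞, −23].
These images together cover ℝ, so ψ is surjective.
Because the two images are disjoint, no x < 5 has ψ(x) = ψ(5), so we compute ψ⁻¹(−17): −17 lies in (−23, ∞), so solve −3x − 8 = −17: x = (−17 + 8)/(−3) = 3.

3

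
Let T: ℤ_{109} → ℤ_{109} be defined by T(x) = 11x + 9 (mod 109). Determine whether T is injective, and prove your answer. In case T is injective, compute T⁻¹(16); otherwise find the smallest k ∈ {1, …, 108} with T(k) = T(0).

70

Suppose T(u) = T(v) in ℤ_{109}. Then 11u + 9 ≡ 11v + 9 (mod 109), thus 11(u − v) ≡ 0 (mod 109).
Since gcd(11, 109) = 1, 11 is invertible modulo 109, therefore u − v ≡ 0 (mod 109), i.e. u = v.
Thus T is injective.
We now compute 11⁻¹ mod 109 explicitly. Euclid's algorithm: 109 = 9·11 + 10, 11 = 1·10 + 1; back-substituting gives 1 = 10·11 − 1·109, so 11⁻¹ ≡ 10 (mod 109).
Since T is injective, we compute T⁻¹(16): solve 11x + 9 ≡ 16 (mod 109), i.e. 11x ≡ 7 (mod 109).
Multiplying by 11⁻¹ = 10 gives x ≡ 10·7 = 70 ≡ 70 (mod 109).
Check: T(70) = 11·70 + 9 = 779 = 7·109 + 16 ≡ 16 (mod 109).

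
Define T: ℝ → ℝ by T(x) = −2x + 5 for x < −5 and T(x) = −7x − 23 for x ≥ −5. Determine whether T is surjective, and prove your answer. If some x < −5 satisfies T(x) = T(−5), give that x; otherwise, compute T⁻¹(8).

-31/7

Both pieces are strictly decreasing (slopes −2 and −7), so each is injective on its own interval.
The left piece maps (−∞, −5) onto (15, ∞); the right piece maps [−5, ∞) onto (−∞, 12].
The union (15, ∞) ∪ (−∞, 12] omits the interval between 15 and 12; in particular 15 has no preimage. So T is not surjective.
Because the two images are disjoint, no x < −5 has T(x) = T(−5), so we compute T⁻¹(8): 8 lies in (−∞, 12], so solve −7x − 23 = 8: x = (8 + 23)/(−7) = −31/7.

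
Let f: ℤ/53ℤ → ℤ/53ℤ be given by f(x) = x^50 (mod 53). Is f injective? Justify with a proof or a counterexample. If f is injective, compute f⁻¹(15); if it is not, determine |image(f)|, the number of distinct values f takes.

27

f(26): Repeated squaring mod 53: 26^1 ≡ 26, 26^2 ≡ 26² = 676 ≡ 40, 26^4 ≡ 40² = 1600 ≡ 10, 26^8 ≡ 10² = 100 ≡ 47, 26^16 ≡ 47² = 2209 ≡ 36, 26^32 ≡ 36² = 1296 ≡ 24. Since 50 = 32 + 16 + 2, 26^50 ≡ 24·36·40: 24·36 = 864 ≡ 16, then 16·40 = 640 ≡ 4. So 26^50 ≡ 4 (mod 53).
f(27): Repeated squaring mod 53: 27^1 ≡ 27, 27^2 ≡ 27² = 729 ≡ 40, 27^4 ≡ 40² = 1600 ≡ 10, 27^8 ≡ 10² = 100 ≡ 47, 27^16 ≡ 47² = 2209 ≡ 36, 27^32 ≡ 36² = 1296 ≡ 24. Since 50 = 32 + 16 + 2, 27^50 ≡ 24·36·40: 24·36 = 864 ≡ 16, then 16·40 = 640 ≡ 4. So 27^50 ≡ 4 (mod 53).
So f(26) = f(27) = 4 while 26 ≠ 27, therefore f is not injective.
Since f is not injective, we determine |image(f)|. Computing x^50 mod 53 for each x (by repeated squaring, reducing mod 53 at every step), the values f(0), f(1), …, f(52) are: 0, 1, 40, 6, 10, 17, 28, 13, 29, 36, 44, 46, 7, 16, 43, 49, 47, 42, 9, 37, 11, 25, 38, 52, 15, 24, 4, 4, 24, 15, 52, 38, 25, 11, 37, 9, 42, 47, 49, 43, 16, 7, 46, 44, 36, 29, 13, 28, 17, 10, 6, 40, 1.
The distinct values are {0, 1, 4, 6, 7, 9, 10, 11, 13, 15, 16, 17, 24, 25, 28, 29, 36, 37, 38, 40, 42, 43, 44, 46, 47, 49, 52}; there are 27 of them.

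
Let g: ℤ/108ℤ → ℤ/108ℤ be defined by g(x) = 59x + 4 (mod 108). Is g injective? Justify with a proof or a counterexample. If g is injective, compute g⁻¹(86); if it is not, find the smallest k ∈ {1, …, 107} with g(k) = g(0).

38

By definition, g is injective when g(x_1) = g(x_2) forces x_1 = x_2.
If g(x_1) = g(x_2), then 59x_1 ≡ 59x_2 (mod 108). Because gcd(59, 108) = 1, we may cancel 59 to get x_1 ≡ x_2 (mod 108).
Hence g is injective.
We now compute 59⁻¹ mod 108 explicitly. Euclid's algorithm: 108 = 1·59 + 49, 59 = 1·49 + 10, 49 = 4·10 + 9, 10 = 1·9 + 1; back-substituting gives 1 = 11·59 − 6·108, so 59⁻¹ ≡ 11 (mod 108).
Since g is injective, we find g⁻¹(86): we need 59x ≡ 86 − 4 ≡ 82 (mod 108). Using 59⁻¹ = 11: x ≡ 11·82 = 902 = 8·108 + 38, so x = 38.
Check: g(38) = 59·38 + 4 = 2246 = 20·108 + 86 ≡ 86 (mod 108).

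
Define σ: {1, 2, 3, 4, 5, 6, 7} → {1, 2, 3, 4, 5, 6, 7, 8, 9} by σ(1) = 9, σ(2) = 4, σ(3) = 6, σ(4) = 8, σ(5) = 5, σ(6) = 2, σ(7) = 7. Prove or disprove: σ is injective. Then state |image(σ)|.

7

The values σ(1), …, σ(7) are 9, 4, 6, 8, 5, 2, 7 — all distinct.
So σ(x_1) = σ(x_2) only when x_1 = x_2, and σ is injective.
The image of σ is {2, 4, 5, 6, 7, 8, 9}, which has 7 elements.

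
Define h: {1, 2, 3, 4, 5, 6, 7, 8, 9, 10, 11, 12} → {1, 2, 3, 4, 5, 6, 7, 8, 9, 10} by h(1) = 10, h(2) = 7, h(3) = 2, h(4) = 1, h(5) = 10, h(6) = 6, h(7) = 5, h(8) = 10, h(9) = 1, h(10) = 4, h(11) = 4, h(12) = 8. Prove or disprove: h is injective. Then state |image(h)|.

h(1) = 10 = h(5) with 1 ≠ 5, so h is not injective.
The image of h is {1, 2, 4, 5, 6, 7, 8, 10}, which has 8 elements.

8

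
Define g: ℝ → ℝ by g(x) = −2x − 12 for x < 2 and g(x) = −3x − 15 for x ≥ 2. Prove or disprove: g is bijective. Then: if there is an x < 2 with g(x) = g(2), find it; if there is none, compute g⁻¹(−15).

3/2

Both pieces are strictly decreasing (slopes −2 and −3), so each is injective on its own interval.
The left piece maps (−∞, 2) onto (−16, ∞); the right piece maps [2, ∞) onto (−∞, −21].
The images leave a gap (−16 has no preimage), so g is not surjective, hence not bijective.
Because the two images are disjoint, no x < 2 has g(x) = g(2), so we compute g⁻¹(−15): −15 lies in (−16, ∞), so solve −2x − 12 = −15: x = (−15 + 12)/(−2) = 3/2.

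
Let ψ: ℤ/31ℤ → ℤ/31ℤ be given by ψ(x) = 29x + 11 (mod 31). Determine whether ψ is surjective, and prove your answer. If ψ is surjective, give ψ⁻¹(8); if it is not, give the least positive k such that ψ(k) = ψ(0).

17

Recall that surjectivity means every element of the codomain has a preimage under ψ.
Since gcd(29, 31) = 1, 29 is invertible modulo 31. Euclid's algorithm: 31 = 1·29 + 2, 29 = 14·2 + 1; back-substituting gives 1 = 15·29 − 14·31, so 29⁻¹ ≡ 15 (mod 31).
Then y ↦ 15(y − 11) is a two-sided inverse to ψ, so every y ∈ ℤ/31ℤ has a preimage.
Thus ψ is surjective.
Since ψ is surjective, we compute ψ⁻¹(8): solve 29x + 11 ≡ 8 (mod 31), i.e. 29x ≡ 28 (mod 31).
Multiplying by 29⁻¹ = 15 gives x ≡ 15·28 = 420 = 13·31 + 17 ≡ 17 (mod 31).
Check: ψ(17) = 29·17 + 11 = 504 = 16·31 + 8 ≡ 8 (mod 31).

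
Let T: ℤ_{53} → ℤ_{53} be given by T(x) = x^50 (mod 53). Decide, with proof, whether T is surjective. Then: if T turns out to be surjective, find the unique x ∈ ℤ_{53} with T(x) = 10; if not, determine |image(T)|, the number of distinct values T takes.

27

T(26): Repeated squaring mod 53: 26^1 ≡ 26, 26^2 ≡ 26² = 676 ≡ 40, 26^4 ≡ 40² = 1600 ≡ 10, 26^8 ≡ 10² = 100 ≡ 47, 26^16 ≡ 47² = 2209 ≡ 36, 26^32 ≡ 36² = 1296 ≡ 24. Since 50 = 32 + 16 + 2, 26^50 ≡ 24·36·40: 24·36 = 864 ≡ 16, then 16·40 = 640 ≡ 4. So 26^50 ≡ 4 (mod 53).
T(27): Repeated squaring mod 53: 27^1 ≡ 27, 27^2 ≡ 27² = 729 ≡ 40, 27^4 ≡ 40² = 1600 ≡ 10, 27^8 ≡ 10² = 100 ≡ 47, 27^16 ≡ 47² = 2209 ≡ 36, 27^32 ≡ 36² = 1296 ≡ 24. Since 50 = 32 + 16 + 2, 27^50 ≡ 24·36·40: 24·36 = 864 ≡ 16, then 16·40 = 640 ≡ 4. So 27^50 ≡ 4 (mod 53).
So T(26) = T(27) = 4 while 26 ≠ 27, hence T is not injective.
A non-injective map from the 53-element set ℤ_{53} to itself takes at most 52 distinct values, so it cannot be surjective. So T is not surjective.
Since T is not surjective, we determine |image(T)|. Computing x^50 mod 53 for each x (by repeated squaring, reducing mod 53 at every step), the values T(0), T(1), …, T(52) are: 0, 1, 40, 6, 10, 17, 28, 13, 29, 36, 44, 46, 7, 16, 43, 49, 47, 42, 9, 37, 11, 25, 38, 52, 15, 24, 4, 4, 24, 15, 52, 38, 25, 11, 37, 9, 42, 47, 49, 43, 16, 7, 46, 44, 36, 29, 13, 28, 17, 10, 6, 40, 1.
The distinct values are {0, 1, 4, 6, 7, 9, 10, 11, 13, 15, 16, 17, 24, 25, 28, 29, 36, 37, 38, 40, 42, 43, 44, 46, 47, 49, 52}; there are 27 of them.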